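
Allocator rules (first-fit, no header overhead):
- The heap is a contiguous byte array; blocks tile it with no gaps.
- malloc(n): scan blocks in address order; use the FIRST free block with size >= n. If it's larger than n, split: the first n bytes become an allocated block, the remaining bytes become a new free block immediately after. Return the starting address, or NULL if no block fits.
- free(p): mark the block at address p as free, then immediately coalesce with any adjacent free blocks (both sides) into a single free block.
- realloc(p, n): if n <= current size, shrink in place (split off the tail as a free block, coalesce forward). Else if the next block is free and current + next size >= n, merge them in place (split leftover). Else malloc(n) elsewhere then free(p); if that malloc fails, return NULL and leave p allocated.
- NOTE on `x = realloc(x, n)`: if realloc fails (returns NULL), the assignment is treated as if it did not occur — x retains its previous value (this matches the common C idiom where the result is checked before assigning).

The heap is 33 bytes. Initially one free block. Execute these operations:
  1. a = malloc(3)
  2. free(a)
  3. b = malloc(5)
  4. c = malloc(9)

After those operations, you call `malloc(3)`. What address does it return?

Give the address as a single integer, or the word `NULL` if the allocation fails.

Answer: 14

Derivation:
Op 1: a = malloc(3) -> a = 0; heap: [0-2 ALLOC][3-32 FREE]
Op 2: free(a) -> (freed a); heap: [0-32 FREE]
Op 3: b = malloc(5) -> b = 0; heap: [0-4 ALLOC][5-32 FREE]
Op 4: c = malloc(9) -> c = 5; heap: [0-4 ALLOC][5-13 ALLOC][14-32 FREE]
malloc(3): first-fit scan over [0-4 ALLOC][5-13 ALLOC][14-32 FREE] -> 14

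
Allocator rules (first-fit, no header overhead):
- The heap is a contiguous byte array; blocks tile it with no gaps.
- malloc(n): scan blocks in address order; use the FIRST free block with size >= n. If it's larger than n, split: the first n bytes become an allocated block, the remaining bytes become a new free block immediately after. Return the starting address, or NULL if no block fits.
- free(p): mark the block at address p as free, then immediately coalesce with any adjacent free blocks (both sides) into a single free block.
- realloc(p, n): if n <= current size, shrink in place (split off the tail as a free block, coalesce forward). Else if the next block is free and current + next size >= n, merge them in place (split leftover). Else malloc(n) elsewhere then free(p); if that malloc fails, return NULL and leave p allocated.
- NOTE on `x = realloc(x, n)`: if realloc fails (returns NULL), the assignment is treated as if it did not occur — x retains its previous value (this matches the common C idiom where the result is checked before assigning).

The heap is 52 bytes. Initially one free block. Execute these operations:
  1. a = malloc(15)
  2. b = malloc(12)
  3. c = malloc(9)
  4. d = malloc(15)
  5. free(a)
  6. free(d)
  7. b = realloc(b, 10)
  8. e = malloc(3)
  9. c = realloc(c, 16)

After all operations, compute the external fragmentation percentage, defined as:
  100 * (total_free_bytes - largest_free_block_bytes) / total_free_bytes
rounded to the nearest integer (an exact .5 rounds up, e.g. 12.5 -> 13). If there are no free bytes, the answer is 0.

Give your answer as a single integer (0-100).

Op 1: a = malloc(15) -> a = 0; heap: [0-14 ALLOC][15-51 FREE]
Op 2: b = malloc(12) -> b = 15; heap: [0-14 ALLOC][15-26 ALLOC][27-51 FREE]
Op 3: c = malloc(9) -> c = 27; heap: [0-14 ALLOC][15-26 ALLOC][27-35 ALLOC][36-51 FREE]
Op 4: d = malloc(15) -> d = 36; heap: [0-14 ALLOC][15-26 ALLOC][27-35 ALLOC][36-50 ALLOC][51-51 FREE]
Op 5: free(a) -> (freed a); heap: [0-14 FREE][15-26 ALLOC][27-35 ALLOC][36-50 ALLOC][51-51 FREE]
Op 6: free(d) -> (freed d); heap: [0-14 FREE][15-26 ALLOC][27-35 ALLOC][36-51 FREE]
Op 7: b = realloc(b, 10) -> b = 15; heap: [0-14 FREE][15-24 ALLOC][25-26 FREE][27-35 ALLOC][36-51 FREE]
Op 8: e = malloc(3) -> e = 0; heap: [0-2 ALLOC][3-14 FREE][15-24 ALLOC][25-26 FREE][27-35 ALLOC][36-51 FREE]
Op 9: c = realloc(c, 16) -> c = 27; heap: [0-2 ALLOC][3-14 FREE][15-24 ALLOC][25-26 FREE][27-42 ALLOC][43-51 FREE]
Free blocks: [12 2 9] total_free=23 largest=12 -> 100*(23-12)/23 = 1100/23 ≈ 47.826 -> rounds to 48

Answer: 48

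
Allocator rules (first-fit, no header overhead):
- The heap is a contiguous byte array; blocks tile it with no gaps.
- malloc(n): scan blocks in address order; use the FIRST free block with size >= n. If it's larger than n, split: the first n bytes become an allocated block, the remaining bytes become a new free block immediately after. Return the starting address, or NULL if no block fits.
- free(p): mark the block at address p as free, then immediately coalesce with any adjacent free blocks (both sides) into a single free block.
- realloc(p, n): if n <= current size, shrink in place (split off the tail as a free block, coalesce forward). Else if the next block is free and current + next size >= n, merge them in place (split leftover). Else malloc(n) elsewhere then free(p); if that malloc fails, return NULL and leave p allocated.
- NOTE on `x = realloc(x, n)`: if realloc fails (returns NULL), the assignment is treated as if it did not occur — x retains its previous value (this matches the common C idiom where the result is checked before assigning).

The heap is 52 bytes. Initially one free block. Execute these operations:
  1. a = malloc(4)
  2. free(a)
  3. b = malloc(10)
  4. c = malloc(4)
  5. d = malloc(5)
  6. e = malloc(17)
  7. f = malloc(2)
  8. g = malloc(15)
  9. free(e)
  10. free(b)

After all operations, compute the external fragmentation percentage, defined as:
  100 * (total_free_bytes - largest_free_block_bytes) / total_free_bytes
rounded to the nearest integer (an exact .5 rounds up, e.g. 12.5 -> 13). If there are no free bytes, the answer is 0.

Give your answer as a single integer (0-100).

Answer: 59

Derivation:
Op 1: a = malloc(4) -> a = 0; heap: [0-3 ALLOC][4-51 FREE]
Op 2: free(a) -> (freed a); heap: [0-51 FREE]
Op 3: b = malloc(10) -> b = 0; heap: [0-9 ALLOC][10-51 FREE]
Op 4: c = malloc(4) -> c = 10; heap: [0-9 ALLOC][10-13 ALLOC][14-51 FREE]
Op 5: d = malloc(5) -> d = 14; heap: [0-9 ALLOC][10-13 ALLOC][14-18 ALLOC][19-51 FREE]
Op 6: e = malloc(17) -> e = 19; heap: [0-9 ALLOC][10-13 ALLOC][14-18 ALLOC][19-35 ALLOC][36-51 FREE]
Op 7: f = malloc(2) -> f = 36; heap: [0-9 ALLOC][10-13 ALLOC][14-18 ALLOC][19-35 ALLOC][36-37 ALLOC][38-51 FREE]
Op 8: g = malloc(15) -> g = NULL; heap: [0-9 ALLOC][10-13 ALLOC][14-18 ALLOC][19-35 ALLOC][36-37 ALLOC][38-51 FREE]
Op 9: free(e) -> (freed e); heap: [0-9 ALLOC][10-13 ALLOC][14-18 ALLOC][19-35 FREE][36-37 ALLOC][38-51 FREE]
Op 10: free(b) -> (freed b); heap: [0-9 FREE][10-13 ALLOC][14-18 ALLOC][19-35 FREE][36-37 ALLOC][38-51 FREE]
Free blocks: [10 17 14] total_free=41 largest=17 -> 100*(41-17)/41 = 2400/41 ≈ 58.537 -> rounds to 59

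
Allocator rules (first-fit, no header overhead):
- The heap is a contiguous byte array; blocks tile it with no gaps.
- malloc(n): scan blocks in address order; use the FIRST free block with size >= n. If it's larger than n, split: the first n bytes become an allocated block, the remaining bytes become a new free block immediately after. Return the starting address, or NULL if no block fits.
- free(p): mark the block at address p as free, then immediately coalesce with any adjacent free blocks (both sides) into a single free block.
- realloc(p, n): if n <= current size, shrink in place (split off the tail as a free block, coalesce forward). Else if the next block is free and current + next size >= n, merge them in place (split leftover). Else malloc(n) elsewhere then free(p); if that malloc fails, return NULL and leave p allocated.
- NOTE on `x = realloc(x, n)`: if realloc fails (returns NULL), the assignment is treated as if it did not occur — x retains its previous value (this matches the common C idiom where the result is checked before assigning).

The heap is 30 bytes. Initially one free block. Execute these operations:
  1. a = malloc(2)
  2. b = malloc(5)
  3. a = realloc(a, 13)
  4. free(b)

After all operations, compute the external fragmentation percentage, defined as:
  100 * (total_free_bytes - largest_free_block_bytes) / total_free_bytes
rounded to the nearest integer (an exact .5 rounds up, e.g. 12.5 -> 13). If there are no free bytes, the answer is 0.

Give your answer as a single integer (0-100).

Answer: 41

Derivation:
Op 1: a = malloc(2) -> a = 0; heap: [0-1 ALLOC][2-29 FREE]
Op 2: b = malloc(5) -> b = 2; heap: [0-1 ALLOC][2-6 ALLOC][7-29 FREE]
Op 3: a = realloc(a, 13) -> a = 7; heap: [0-1 FREE][2-6 ALLOC][7-19 ALLOC][20-29 FREE]
Op 4: free(b) -> (freed b); heap: [0-6 FREE][7-19 ALLOC][20-29 FREE]
Free blocks: [7 10] total_free=17 largest=10 -> 100*(17-10)/17 = 700/17 ≈ 41.176 -> rounds to 41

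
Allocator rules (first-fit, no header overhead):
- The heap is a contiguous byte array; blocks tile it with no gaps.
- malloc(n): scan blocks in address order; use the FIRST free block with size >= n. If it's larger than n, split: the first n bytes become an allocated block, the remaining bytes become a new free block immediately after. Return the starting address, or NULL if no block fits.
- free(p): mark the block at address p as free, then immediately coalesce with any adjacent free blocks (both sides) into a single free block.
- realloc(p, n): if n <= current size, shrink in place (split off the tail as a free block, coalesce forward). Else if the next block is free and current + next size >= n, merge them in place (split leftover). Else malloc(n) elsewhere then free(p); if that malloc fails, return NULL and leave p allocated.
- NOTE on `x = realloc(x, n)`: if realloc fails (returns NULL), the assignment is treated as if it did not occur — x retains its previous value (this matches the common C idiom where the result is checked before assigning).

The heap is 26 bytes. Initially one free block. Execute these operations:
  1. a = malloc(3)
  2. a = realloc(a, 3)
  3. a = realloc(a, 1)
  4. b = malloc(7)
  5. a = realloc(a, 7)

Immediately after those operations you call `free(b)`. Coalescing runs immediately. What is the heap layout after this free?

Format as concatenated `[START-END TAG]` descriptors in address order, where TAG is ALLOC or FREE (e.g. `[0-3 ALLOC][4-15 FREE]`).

Answer: [0-7 FREE][8-14 ALLOC][15-25 FREE]

Derivation:
Op 1: a = malloc(3) -> a = 0; heap: [0-2 ALLOC][3-25 FREE]
Op 2: a = realloc(a, 3) -> a = 0; heap: [0-2 ALLOC][3-25 FREE]
Op 3: a = realloc(a, 1) -> a = 0; heap: [0-0 ALLOC][1-25 FREE]
Op 4: b = malloc(7) -> b = 1; heap: [0-0 ALLOC][1-7 ALLOC][8-25 FREE]
Op 5: a = realloc(a, 7) -> a = 8; heap: [0-0 FREE][1-7 ALLOC][8-14 ALLOC][15-25 FREE]
free(b): b = 1 -> block [1-7 ALLOC]; mark free, coalesce with adjacent free neighbors -> [0-7 FREE][8-14 ALLOC][15-25 FREE]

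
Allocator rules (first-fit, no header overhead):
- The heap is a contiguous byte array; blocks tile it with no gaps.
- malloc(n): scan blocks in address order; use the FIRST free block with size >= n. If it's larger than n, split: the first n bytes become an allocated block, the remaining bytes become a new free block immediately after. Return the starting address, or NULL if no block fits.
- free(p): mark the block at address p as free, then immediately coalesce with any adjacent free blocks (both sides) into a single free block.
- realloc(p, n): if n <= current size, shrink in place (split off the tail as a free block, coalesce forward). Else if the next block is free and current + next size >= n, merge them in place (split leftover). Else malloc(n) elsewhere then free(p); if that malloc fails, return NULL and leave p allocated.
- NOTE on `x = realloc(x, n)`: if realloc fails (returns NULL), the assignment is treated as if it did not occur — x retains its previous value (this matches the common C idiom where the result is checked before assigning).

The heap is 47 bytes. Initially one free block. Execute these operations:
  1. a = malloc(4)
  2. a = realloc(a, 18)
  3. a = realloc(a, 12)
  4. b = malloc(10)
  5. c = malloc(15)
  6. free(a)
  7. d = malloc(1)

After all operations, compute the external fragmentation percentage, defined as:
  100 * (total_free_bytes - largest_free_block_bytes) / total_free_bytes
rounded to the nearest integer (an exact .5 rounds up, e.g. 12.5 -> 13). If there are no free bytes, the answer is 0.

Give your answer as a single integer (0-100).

Op 1: a = malloc(4) -> a = 0; heap: [0-3 ALLOC][4-46 FREE]
Op 2: a = realloc(a, 18) -> a = 0; heap: [0-17 ALLOC][18-46 FREE]
Op 3: a = realloc(a, 12) -> a = 0; heap: [0-11 ALLOC][12-46 FREE]
Op 4: b = malloc(10) -> b = 12; heap: [0-11 ALLOC][12-21 ALLOC][22-46 FREE]
Op 5: c = malloc(15) -> c = 22; heap: [0-11 ALLOC][12-21 ALLOC][22-36 ALLOC][37-46 FREE]
Op 6: free(a) -> (freed a); heap: [0-11 FREE][12-21 ALLOC][22-36 ALLOC][37-46 FREE]
Op 7: d = malloc(1) -> d = 0; heap: [0-0 ALLOC][1-11 FREE][12-21 ALLOC][22-36 ALLOC][37-46 FREE]
Free blocks: [11 10] total_free=21 largest=11 -> 100*(21-11)/21 = 1000/21 ≈ 47.619 -> rounds to 48

Answer: 48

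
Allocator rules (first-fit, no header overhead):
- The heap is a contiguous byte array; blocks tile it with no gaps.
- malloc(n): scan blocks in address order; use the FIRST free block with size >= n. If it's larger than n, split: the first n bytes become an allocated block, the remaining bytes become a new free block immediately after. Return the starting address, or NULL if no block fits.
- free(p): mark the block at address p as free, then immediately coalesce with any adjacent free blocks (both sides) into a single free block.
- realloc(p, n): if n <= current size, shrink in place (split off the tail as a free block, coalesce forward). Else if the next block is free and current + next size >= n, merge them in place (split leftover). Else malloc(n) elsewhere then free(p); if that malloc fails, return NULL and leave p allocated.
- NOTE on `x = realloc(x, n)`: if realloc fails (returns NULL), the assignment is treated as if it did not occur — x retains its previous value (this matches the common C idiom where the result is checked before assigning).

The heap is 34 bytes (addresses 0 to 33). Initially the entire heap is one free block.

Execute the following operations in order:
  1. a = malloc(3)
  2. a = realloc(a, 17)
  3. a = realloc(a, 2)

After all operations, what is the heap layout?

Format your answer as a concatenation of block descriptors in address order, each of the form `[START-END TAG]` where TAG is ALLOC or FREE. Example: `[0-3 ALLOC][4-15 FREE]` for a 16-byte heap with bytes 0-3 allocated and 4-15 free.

Op 1: a = malloc(3) -> a = 0; heap: [0-2 ALLOC][3-33 FREE]
Op 2: a = realloc(a, 17) -> a = 0; heap: [0-16 ALLOC][17-33 FREE]
Op 3: a = realloc(a, 2) -> a = 0; heap: [0-1 ALLOC][2-33 FREE]

Answer: [0-1 ALLOC][2-33 FREE]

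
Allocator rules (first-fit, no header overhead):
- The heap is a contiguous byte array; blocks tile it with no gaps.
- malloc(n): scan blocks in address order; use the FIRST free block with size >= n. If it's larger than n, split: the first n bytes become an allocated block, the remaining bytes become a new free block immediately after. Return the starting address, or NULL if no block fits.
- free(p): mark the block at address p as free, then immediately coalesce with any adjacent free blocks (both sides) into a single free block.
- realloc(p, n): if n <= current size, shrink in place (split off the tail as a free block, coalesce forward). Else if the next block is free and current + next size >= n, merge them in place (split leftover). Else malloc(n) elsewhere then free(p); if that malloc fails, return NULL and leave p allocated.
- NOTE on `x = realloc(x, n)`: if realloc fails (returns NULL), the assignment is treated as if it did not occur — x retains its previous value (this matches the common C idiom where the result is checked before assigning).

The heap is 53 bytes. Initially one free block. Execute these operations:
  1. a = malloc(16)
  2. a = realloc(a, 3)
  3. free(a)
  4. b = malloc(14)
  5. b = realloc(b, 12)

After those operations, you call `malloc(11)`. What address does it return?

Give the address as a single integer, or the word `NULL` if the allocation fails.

Answer: 12

Derivation:
Op 1: a = malloc(16) -> a = 0; heap: [0-15 ALLOC][16-52 FREE]
Op 2: a = realloc(a, 3) -> a = 0; heap: [0-2 ALLOC][3-52 FREE]
Op 3: free(a) -> (freed a); heap: [0-52 FREE]
Op 4: b = malloc(14) -> b = 0; heap: [0-13 ALLOC][14-52 FREE]
Op 5: b = realloc(b, 12) -> b = 0; heap: [0-11 ALLOC][12-52 FREE]
malloc(11): first-fit scan over [0-11 ALLOC][12-52 FREE] -> 12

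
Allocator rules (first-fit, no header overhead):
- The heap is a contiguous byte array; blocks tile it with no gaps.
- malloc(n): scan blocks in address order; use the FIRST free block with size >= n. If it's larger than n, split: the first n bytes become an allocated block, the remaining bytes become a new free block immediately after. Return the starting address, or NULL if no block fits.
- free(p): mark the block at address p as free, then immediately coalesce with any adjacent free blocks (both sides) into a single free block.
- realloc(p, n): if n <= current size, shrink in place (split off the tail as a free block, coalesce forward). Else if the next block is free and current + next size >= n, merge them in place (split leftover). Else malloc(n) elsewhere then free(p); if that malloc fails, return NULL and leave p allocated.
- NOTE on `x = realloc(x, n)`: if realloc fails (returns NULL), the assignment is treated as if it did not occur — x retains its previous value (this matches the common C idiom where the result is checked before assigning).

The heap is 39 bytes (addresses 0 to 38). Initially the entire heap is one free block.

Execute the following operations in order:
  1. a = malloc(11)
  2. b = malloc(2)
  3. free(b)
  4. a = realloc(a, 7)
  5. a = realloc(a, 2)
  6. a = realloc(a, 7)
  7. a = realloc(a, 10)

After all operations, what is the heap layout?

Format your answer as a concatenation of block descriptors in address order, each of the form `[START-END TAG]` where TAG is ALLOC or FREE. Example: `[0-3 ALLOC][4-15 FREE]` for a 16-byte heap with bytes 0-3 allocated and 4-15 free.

Op 1: a = malloc(11) -> a = 0; heap: [0-10 ALLOC][11-38 FREE]
Op 2: b = malloc(2) -> b = 11; heap: [0-10 ALLOC][11-12 ALLOC][13-38 FREE]
Op 3: free(b) -> (freed b); heap: [0-10 ALLOC][11-38 FREE]
Op 4: a = realloc(a, 7) -> a = 0; heap: [0-6 ALLOC][7-38 FREE]
Op 5: a = realloc(a, 2) -> a = 0; heap: [0-1 ALLOC][2-38 FREE]
Op 6: a = realloc(a, 7) -> a = 0; heap: [0-6 ALLOC][7-38 FREE]
Op 7: a = realloc(a, 10) -> a = 0; heap: [0-9 ALLOC][10-38 FREE]

Answer: [0-9 ALLOC][10-38 FREE]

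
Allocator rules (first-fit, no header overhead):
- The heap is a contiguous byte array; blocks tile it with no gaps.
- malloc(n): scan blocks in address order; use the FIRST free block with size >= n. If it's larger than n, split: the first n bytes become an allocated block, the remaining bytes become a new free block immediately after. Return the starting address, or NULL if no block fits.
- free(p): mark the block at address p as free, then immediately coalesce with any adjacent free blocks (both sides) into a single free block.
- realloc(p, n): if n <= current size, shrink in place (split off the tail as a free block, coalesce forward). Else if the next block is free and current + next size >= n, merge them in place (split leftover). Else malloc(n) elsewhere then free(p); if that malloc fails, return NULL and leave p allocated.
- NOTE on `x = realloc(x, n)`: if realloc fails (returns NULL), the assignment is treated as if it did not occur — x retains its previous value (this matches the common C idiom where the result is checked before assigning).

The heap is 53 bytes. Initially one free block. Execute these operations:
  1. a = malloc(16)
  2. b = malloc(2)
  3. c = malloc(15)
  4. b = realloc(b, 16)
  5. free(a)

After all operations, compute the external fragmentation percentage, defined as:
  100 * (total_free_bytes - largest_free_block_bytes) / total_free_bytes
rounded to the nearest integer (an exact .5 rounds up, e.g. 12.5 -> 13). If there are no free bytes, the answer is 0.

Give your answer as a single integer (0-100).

Op 1: a = malloc(16) -> a = 0; heap: [0-15 ALLOC][16-52 FREE]
Op 2: b = malloc(2) -> b = 16; heap: [0-15 ALLOC][16-17 ALLOC][18-52 FREE]
Op 3: c = malloc(15) -> c = 18; heap: [0-15 ALLOC][16-17 ALLOC][18-32 ALLOC][33-52 FREE]
Op 4: b = realloc(b, 16) -> b = 33; heap: [0-15 ALLOC][16-17 FREE][18-32 ALLOC][33-48 ALLOC][49-52 FREE]
Op 5: free(a) -> (freed a); heap: [0-17 FREE][18-32 ALLOC][33-48 ALLOC][49-52 FREE]
Free blocks: [18 4] total_free=22 largest=18 -> 100*(22-18)/22 = 400/22 ≈ 18.182 -> rounds to 18

Answer: 18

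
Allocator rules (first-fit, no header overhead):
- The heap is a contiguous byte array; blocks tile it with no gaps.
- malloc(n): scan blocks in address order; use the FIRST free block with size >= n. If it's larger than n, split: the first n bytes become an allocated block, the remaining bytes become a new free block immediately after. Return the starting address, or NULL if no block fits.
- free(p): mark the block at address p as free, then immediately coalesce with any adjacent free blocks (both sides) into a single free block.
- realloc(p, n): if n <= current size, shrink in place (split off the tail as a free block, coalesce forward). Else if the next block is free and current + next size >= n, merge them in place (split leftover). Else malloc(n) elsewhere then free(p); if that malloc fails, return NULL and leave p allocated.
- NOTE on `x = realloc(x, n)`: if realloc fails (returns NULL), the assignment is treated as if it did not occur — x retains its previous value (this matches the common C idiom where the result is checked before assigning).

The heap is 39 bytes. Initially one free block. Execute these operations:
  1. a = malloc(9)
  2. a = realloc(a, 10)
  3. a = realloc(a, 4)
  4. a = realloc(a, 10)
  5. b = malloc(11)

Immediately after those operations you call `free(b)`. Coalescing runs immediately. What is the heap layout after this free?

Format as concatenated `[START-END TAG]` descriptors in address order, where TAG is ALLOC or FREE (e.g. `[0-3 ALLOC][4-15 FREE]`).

Answer: [0-9 ALLOC][10-38 FREE]

Derivation:
Op 1: a = malloc(9) -> a = 0; heap: [0-8 ALLOC][9-38 FREE]
Op 2: a = realloc(a, 10) -> a = 0; heap: [0-9 ALLOC][10-38 FREE]
Op 3: a = realloc(a, 4) -> a = 0; heap: [0-3 ALLOC][4-38 FREE]
Op 4: a = realloc(a, 10) -> a = 0; heap: [0-9 ALLOC][10-38 FREE]
Op 5: b = malloc(11) -> b = 10; heap: [0-9 ALLOC][10-20 ALLOC][21-38 FREE]
free(b): b = 10 -> block [10-20 ALLOC]; mark free, coalesce with adjacent free neighbors -> [0-9 ALLOC][10-38 FREE]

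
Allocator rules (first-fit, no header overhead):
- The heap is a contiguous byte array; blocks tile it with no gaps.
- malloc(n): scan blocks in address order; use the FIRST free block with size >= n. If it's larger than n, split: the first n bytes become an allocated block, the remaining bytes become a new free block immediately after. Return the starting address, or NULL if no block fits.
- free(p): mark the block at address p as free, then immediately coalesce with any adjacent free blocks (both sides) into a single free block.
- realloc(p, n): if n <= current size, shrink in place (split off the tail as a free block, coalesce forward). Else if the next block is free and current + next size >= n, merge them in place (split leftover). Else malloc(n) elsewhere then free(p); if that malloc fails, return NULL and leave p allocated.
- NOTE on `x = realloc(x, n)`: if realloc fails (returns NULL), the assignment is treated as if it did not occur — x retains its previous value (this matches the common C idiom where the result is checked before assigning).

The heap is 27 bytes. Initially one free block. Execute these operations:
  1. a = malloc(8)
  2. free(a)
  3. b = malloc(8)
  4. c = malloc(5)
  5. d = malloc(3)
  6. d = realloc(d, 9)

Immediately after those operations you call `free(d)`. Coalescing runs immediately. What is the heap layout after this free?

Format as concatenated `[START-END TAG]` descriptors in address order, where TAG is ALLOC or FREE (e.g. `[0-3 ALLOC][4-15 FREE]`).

Op 1: a = malloc(8) -> a = 0; heap: [0-7 ALLOC][8-26 FREE]
Op 2: free(a) -> (freed a); heap: [0-26 FREE]
Op 3: b = malloc(8) -> b = 0; heap: [0-7 ALLOC][8-26 FREE]
Op 4: c = malloc(5) -> c = 8; heap: [0-7 ALLOC][8-12 ALLOC][13-26 FREE]
Op 5: d = malloc(3) -> d = 13; heap: [0-7 ALLOC][8-12 ALLOC][13-15 ALLOC][16-26 FREE]
Op 6: d = realloc(d, 9) -> d = 13; heap: [0-7 ALLOC][8-12 ALLOC][13-21 ALLOC][22-26 FREE]
free(d): d = 13 -> block [13-21 ALLOC]; mark free, coalesce with adjacent free neighbors -> [0-7 ALLOC][8-12 ALLOC][13-26 FREE]

Answer: [0-7 ALLOC][8-12 ALLOC][13-26 FREE]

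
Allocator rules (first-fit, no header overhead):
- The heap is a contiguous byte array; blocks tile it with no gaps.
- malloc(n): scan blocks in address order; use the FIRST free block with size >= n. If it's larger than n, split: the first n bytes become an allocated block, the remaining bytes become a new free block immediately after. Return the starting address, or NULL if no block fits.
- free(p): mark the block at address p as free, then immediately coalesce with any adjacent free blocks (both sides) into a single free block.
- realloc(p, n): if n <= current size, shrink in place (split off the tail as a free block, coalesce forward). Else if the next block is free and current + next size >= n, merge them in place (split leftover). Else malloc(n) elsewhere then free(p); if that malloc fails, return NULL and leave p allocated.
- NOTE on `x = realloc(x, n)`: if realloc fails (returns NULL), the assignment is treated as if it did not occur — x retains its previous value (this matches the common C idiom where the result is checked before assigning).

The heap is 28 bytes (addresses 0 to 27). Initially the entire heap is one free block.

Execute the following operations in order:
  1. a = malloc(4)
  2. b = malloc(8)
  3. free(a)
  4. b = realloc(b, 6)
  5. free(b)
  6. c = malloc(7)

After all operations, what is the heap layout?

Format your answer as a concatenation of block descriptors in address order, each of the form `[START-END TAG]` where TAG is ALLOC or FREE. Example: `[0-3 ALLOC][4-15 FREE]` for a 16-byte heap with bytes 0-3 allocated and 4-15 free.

Op 1: a = malloc(4) -> a = 0; heap: [0-3 ALLOC][4-27 FREE]
Op 2: b = malloc(8) -> b = 4; heap: [0-3 ALLOC][4-11 ALLOC][12-27 FREE]
Op 3: free(a) -> (freed a); heap: [0-3 FREE][4-11 ALLOC][12-27 FREE]
Op 4: b = realloc(b, 6) -> b = 4; heap: [0-3 FREE][4-9 ALLOC][10-27 FREE]
Op 5: free(b) -> (freed b); heap: [0-27 FREE]
Op 6: c = malloc(7) -> c = 0; heap: [0-6 ALLOC][7-27 FREE]

Answer: [0-6 ALLOC][7-27 FREE]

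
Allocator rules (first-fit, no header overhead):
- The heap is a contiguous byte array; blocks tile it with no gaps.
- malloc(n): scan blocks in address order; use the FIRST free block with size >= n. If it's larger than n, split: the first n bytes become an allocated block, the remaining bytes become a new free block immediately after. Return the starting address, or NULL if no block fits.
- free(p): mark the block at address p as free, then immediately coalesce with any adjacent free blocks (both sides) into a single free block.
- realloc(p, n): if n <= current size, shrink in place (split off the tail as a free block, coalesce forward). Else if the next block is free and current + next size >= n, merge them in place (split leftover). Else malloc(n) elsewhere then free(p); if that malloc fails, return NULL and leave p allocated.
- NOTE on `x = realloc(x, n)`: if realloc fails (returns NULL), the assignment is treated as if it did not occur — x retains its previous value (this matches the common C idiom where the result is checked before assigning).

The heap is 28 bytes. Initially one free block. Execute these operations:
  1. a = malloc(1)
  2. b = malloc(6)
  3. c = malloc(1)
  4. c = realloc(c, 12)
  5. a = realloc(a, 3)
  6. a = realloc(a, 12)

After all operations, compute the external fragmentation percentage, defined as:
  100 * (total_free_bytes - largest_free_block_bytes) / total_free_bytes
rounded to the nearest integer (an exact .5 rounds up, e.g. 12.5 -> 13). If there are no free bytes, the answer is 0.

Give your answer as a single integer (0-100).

Op 1: a = malloc(1) -> a = 0; heap: [0-0 ALLOC][1-27 FREE]
Op 2: b = malloc(6) -> b = 1; heap: [0-0 ALLOC][1-6 ALLOC][7-27 FREE]
Op 3: c = malloc(1) -> c = 7; heap: [0-0 ALLOC][1-6 ALLOC][7-7 ALLOC][8-27 FREE]
Op 4: c = realloc(c, 12) -> c = 7; heap: [0-0 ALLOC][1-6 ALLOC][7-18 ALLOC][19-27 FREE]
Op 5: a = realloc(a, 3) -> a = 19; heap: [0-0 FREE][1-6 ALLOC][7-18 ALLOC][19-21 ALLOC][22-27 FREE]
Op 6: a = realloc(a, 12) -> NULL (a unchanged); heap: [0-0 FREE][1-6 ALLOC][7-18 ALLOC][19-21 ALLOC][22-27 FREE]
Free blocks: [1 6] total_free=7 largest=6 -> 100*(7-6)/7 = 100/7 ≈ 14.286 -> rounds to 14

Answer: 14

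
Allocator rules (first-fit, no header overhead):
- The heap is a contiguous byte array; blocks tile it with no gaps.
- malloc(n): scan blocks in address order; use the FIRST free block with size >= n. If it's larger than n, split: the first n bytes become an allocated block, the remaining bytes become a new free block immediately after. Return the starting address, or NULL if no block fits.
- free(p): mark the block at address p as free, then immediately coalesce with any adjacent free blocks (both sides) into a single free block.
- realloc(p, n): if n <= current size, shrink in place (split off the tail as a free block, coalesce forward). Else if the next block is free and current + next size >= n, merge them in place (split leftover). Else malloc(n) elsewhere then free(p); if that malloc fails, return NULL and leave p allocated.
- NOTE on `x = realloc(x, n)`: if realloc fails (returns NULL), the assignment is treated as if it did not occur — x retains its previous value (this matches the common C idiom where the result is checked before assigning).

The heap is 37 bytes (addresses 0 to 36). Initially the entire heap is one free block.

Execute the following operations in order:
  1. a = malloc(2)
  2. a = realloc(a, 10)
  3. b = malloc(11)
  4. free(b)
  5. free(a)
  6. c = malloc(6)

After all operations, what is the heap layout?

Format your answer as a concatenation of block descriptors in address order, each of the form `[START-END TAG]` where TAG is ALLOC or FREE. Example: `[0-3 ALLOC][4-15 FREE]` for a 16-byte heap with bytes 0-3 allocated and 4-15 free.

Op 1: a = malloc(2) -> a = 0; heap: [0-1 ALLOC][2-36 FREE]
Op 2: a = realloc(a, 10) -> a = 0; heap: [0-9 ALLOC][10-36 FREE]
Op 3: b = malloc(11) -> b = 10; heap: [0-9 ALLOC][10-20 ALLOC][21-36 FREE]
Op 4: free(b) -> (freed b); heap: [0-9 ALLOC][10-36 FREE]
Op 5: free(a) -> (freed a); heap: [0-36 FREE]
Op 6: c = malloc(6) -> c = 0; heap: [0-5 ALLOC][6-36 FREE]

Answer: [0-5 ALLOC][6-36 FREE]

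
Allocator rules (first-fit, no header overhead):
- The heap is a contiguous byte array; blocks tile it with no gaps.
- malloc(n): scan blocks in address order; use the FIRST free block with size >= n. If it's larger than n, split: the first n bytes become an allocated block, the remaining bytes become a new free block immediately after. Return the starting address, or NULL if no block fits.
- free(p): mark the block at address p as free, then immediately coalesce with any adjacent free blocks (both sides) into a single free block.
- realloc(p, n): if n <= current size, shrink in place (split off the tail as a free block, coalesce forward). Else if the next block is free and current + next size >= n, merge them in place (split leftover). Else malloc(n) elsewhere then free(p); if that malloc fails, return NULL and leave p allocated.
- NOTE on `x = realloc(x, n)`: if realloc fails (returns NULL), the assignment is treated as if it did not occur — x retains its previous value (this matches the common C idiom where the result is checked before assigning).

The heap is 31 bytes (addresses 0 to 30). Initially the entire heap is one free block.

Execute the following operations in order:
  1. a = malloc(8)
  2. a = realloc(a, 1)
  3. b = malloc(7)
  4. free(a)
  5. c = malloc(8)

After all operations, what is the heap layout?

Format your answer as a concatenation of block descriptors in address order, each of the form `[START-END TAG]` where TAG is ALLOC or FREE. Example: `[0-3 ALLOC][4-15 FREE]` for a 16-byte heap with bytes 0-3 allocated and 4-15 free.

Answer: [0-0 FREE][1-7 ALLOC][8-15 ALLOC][16-30 FREE]

Derivation:
Op 1: a = malloc(8) -> a = 0; heap: [0-7 ALLOC][8-30 FREE]
Op 2: a = realloc(a, 1) -> a = 0; heap: [0-0 ALLOC][1-30 FREE]
Op 3: b = malloc(7) -> b = 1; heap: [0-0 ALLOC][1-7 ALLOC][8-30 FREE]
Op 4: free(a) -> (freed a); heap: [0-0 FREE][1-7 ALLOC][8-30 FREE]
Op 5: c = malloc(8) -> c = 8; heap: [0-0 FREE][1-7 ALLOC][8-15 ALLOC][16-30 FREE]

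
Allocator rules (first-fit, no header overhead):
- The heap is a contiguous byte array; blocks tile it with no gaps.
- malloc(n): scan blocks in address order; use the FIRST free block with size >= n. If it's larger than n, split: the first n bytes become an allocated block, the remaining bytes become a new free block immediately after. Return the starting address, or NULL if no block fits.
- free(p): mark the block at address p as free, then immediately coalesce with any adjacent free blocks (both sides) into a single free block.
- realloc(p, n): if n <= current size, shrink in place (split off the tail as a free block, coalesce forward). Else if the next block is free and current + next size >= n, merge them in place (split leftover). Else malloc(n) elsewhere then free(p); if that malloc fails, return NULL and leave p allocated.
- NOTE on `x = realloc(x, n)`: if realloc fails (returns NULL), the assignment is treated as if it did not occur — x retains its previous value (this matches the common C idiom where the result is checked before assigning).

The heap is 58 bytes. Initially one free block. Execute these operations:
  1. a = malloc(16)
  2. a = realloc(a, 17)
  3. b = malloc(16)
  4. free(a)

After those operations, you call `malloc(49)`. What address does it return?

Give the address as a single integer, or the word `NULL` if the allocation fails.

Op 1: a = malloc(16) -> a = 0; heap: [0-15 ALLOC][16-57 FREE]
Op 2: a = realloc(a, 17) -> a = 0; heap: [0-16 ALLOC][17-57 FREE]
Op 3: b = malloc(16) -> b = 17; heap: [0-16 ALLOC][17-32 ALLOC][33-57 FREE]
Op 4: free(a) -> (freed a); heap: [0-16 FREE][17-32 ALLOC][33-57 FREE]
malloc(49): first-fit scan over [0-16 FREE][17-32 ALLOC][33-57 FREE] -> NULL

Answer: NULL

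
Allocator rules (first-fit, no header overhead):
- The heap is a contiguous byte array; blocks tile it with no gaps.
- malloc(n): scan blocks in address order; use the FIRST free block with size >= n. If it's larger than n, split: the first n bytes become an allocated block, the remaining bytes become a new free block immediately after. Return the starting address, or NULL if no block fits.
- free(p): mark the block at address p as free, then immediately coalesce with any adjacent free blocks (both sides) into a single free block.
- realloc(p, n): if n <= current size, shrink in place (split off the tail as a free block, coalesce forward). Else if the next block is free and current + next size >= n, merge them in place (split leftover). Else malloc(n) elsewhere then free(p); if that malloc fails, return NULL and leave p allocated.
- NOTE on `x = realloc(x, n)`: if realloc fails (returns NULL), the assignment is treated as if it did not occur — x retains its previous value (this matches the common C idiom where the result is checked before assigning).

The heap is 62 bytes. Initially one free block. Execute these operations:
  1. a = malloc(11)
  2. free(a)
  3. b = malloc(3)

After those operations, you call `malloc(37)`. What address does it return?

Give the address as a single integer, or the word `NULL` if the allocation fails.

Answer: 3

Derivation:
Op 1: a = malloc(11) -> a = 0; heap: [0-10 ALLOC][11-61 FREE]
Op 2: free(a) -> (freed a); heap: [0-61 FREE]
Op 3: b = malloc(3) -> b = 0; heap: [0-2 ALLOC][3-61 FREE]
malloc(37): first-fit scan over [0-2 ALLOC][3-61 FREE] -> 3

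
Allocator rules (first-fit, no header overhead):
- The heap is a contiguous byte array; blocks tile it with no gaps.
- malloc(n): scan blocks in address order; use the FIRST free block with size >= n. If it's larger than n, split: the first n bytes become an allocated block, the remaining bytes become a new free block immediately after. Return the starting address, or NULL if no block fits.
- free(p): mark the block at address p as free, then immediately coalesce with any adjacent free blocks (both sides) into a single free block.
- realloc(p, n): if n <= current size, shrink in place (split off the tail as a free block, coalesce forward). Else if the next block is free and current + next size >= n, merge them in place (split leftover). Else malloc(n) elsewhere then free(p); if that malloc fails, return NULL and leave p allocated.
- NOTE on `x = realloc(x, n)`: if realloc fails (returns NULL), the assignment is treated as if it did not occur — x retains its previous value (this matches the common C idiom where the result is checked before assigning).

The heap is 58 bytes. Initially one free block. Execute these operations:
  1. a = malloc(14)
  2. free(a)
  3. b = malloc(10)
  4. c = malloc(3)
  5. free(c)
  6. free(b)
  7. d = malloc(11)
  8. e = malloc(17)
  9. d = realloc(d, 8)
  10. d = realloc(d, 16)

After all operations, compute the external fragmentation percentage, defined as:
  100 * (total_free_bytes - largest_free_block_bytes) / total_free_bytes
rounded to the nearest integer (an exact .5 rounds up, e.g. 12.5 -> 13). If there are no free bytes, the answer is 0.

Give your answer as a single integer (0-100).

Answer: 44

Derivation:
Op 1: a = malloc(14) -> a = 0; heap: [0-13 ALLOC][14-57 FREE]
Op 2: free(a) -> (freed a); heap: [0-57 FREE]
Op 3: b = malloc(10) -> b = 0; heap: [0-9 ALLOC][10-57 FREE]
Op 4: c = malloc(3) -> c = 10; heap: [0-9 ALLOC][10-12 ALLOC][13-57 FREE]
Op 5: free(c) -> (freed c); heap: [0-9 ALLOC][10-57 FREE]
Op 6: free(b) -> (freed b); heap: [0-57 FREE]
Op 7: d = malloc(11) -> d = 0; heap: [0-10 ALLOC][11-57 FREE]
Op 8: e = malloc(17) -> e = 11; heap: [0-10 ALLOC][11-27 ALLOC][28-57 FREE]
Op 9: d = realloc(d, 8) -> d = 0; heap: [0-7 ALLOC][8-10 FREE][11-27 ALLOC][28-57 FREE]
Op 10: d = realloc(d, 16) -> d = 28; heap: [0-10 FREE][11-27 ALLOC][28-43 ALLOC][44-57 FREE]
Free blocks: [11 14] total_free=25 largest=14 -> 100*(25-14)/25 = 1100/25 = 44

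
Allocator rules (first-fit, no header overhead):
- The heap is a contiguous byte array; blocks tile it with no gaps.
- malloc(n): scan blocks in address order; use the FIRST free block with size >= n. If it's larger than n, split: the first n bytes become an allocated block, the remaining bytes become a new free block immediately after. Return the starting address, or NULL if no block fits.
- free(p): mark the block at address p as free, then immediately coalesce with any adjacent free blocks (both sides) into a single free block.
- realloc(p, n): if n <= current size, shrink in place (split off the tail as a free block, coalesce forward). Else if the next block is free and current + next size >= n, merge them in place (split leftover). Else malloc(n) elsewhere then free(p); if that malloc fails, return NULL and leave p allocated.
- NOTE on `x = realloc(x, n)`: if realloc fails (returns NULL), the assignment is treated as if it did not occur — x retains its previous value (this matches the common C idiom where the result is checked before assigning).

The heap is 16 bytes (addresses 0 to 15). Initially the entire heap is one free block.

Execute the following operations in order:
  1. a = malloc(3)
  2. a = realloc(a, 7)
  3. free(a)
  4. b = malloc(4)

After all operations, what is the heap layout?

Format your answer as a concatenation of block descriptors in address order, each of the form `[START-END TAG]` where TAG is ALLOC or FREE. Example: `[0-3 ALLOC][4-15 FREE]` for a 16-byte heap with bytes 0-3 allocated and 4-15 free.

Answer: [0-3 ALLOC][4-15 FREE]

Derivation:
Op 1: a = malloc(3) -> a = 0; heap: [0-2 ALLOC][3-15 FREE]
Op 2: a = realloc(a, 7) -> a = 0; heap: [0-6 ALLOC][7-15 FREE]
Op 3: free(a) -> (freed a); heap: [0-15 FREE]
Op 4: b = malloc(4) -> b = 0; heap: [0-3 ALLOC][4-15 FREE]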